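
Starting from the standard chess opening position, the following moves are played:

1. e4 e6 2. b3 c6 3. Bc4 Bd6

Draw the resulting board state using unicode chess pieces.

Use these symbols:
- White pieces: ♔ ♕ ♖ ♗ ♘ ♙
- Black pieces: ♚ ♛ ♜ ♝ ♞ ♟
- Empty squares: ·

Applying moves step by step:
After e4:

♜ ♞ ♝ ♛ ♚ ♝ ♞ ♜
♟ ♟ ♟ ♟ ♟ ♟ ♟ ♟
· · · · · · · ·
· · · · · · · ·
· · · · ♙ · · ·
· · · · · · · ·
♙ ♙ ♙ ♙ · ♙ ♙ ♙
♖ ♘ ♗ ♕ ♔ ♗ ♘ ♖


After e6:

♜ ♞ ♝ ♛ ♚ ♝ ♞ ♜
♟ ♟ ♟ ♟ · ♟ ♟ ♟
· · · · ♟ · · ·
· · · · · · · ·
· · · · ♙ · · ·
· · · · · · · ·
♙ ♙ ♙ ♙ · ♙ ♙ ♙
♖ ♘ ♗ ♕ ♔ ♗ ♘ ♖


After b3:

♜ ♞ ♝ ♛ ♚ ♝ ♞ ♜
♟ ♟ ♟ ♟ · ♟ ♟ ♟
· · · · ♟ · · ·
· · · · · · · ·
· · · · ♙ · · ·
· ♙ · · · · · ·
♙ · ♙ ♙ · ♙ ♙ ♙
♖ ♘ ♗ ♕ ♔ ♗ ♘ ♖


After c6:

♜ ♞ ♝ ♛ ♚ ♝ ♞ ♜
♟ ♟ · ♟ · ♟ ♟ ♟
· · ♟ · ♟ · · ·
· · · · · · · ·
· · · · ♙ · · ·
· ♙ · · · · · ·
♙ · ♙ ♙ · ♙ ♙ ♙
♖ ♘ ♗ ♕ ♔ ♗ ♘ ♖


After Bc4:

♜ ♞ ♝ ♛ ♚ ♝ ♞ ♜
♟ ♟ · ♟ · ♟ ♟ ♟
· · ♟ · ♟ · · ·
· · · · · · · ·
· · ♗ · ♙ · · ·
· ♙ · · · · · ·
♙ · ♙ ♙ · ♙ ♙ ♙
♖ ♘ ♗ ♕ ♔ · ♘ ♖


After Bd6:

♜ ♞ ♝ ♛ ♚ · ♞ ♜
♟ ♟ · ♟ · ♟ ♟ ♟
· · ♟ ♝ ♟ · · ·
· · · · · · · ·
· · ♗ · ♙ · · ·
· ♙ · · · · · ·
♙ · ♙ ♙ · ♙ ♙ ♙
♖ ♘ ♗ ♕ ♔ · ♘ ♖



  a b c d e f g h
  ─────────────────
8│♜ ♞ ♝ ♛ ♚ · ♞ ♜│8
7│♟ ♟ · ♟ · ♟ ♟ ♟│7
6│· · ♟ ♝ ♟ · · ·│6
5│· · · · · · · ·│5
4│· · ♗ · ♙ · · ·│4
3│· ♙ · · · · · ·│3
2│♙ · ♙ ♙ · ♙ ♙ ♙│2
1│♖ ♘ ♗ ♕ ♔ · ♘ ♖│1
  ─────────────────
  a b c d e f g h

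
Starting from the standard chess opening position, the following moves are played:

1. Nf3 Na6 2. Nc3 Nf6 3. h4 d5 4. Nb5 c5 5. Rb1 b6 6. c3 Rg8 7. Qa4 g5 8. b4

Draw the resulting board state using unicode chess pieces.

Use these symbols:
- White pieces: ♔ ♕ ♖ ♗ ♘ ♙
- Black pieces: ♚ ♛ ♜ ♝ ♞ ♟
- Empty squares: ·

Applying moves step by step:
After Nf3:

♜ ♞ ♝ ♛ ♚ ♝ ♞ ♜
♟ ♟ ♟ ♟ ♟ ♟ ♟ ♟
· · · · · · · ·
· · · · · · · ·
· · · · · · · ·
· · · · · ♘ · ·
♙ ♙ ♙ ♙ ♙ ♙ ♙ ♙
♖ ♘ ♗ ♕ ♔ ♗ · ♖


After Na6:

♜ · ♝ ♛ ♚ ♝ ♞ ♜
♟ ♟ ♟ ♟ ♟ ♟ ♟ ♟
♞ · · · · · · ·
· · · · · · · ·
· · · · · · · ·
· · · · · ♘ · ·
♙ ♙ ♙ ♙ ♙ ♙ ♙ ♙
♖ ♘ ♗ ♕ ♔ ♗ · ♖


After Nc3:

♜ · ♝ ♛ ♚ ♝ ♞ ♜
♟ ♟ ♟ ♟ ♟ ♟ ♟ ♟
♞ · · · · · · ·
· · · · · · · ·
· · · · · · · ·
· · ♘ · · ♘ · ·
♙ ♙ ♙ ♙ ♙ ♙ ♙ ♙
♖ · ♗ ♕ ♔ ♗ · ♖


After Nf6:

♜ · ♝ ♛ ♚ ♝ · ♜
♟ ♟ ♟ ♟ ♟ ♟ ♟ ♟
♞ · · · · ♞ · ·
· · · · · · · ·
· · · · · · · ·
· · ♘ · · ♘ · ·
♙ ♙ ♙ ♙ ♙ ♙ ♙ ♙
♖ · ♗ ♕ ♔ ♗ · ♖


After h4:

♜ · ♝ ♛ ♚ ♝ · ♜
♟ ♟ ♟ ♟ ♟ ♟ ♟ ♟
♞ · · · · ♞ · ·
· · · · · · · ·
· · · · · · · ♙
· · ♘ · · ♘ · ·
♙ ♙ ♙ ♙ ♙ ♙ ♙ ·
♖ · ♗ ♕ ♔ ♗ · ♖


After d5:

♜ · ♝ ♛ ♚ ♝ · ♜
♟ ♟ ♟ · ♟ ♟ ♟ ♟
♞ · · · · ♞ · ·
· · · ♟ · · · ·
· · · · · · · ♙
· · ♘ · · ♘ · ·
♙ ♙ ♙ ♙ ♙ ♙ ♙ ·
♖ · ♗ ♕ ♔ ♗ · ♖


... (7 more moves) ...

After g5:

♜ · ♝ ♛ ♚ ♝ ♜ ·
♟ · · · ♟ ♟ · ♟
♞ ♟ · · · ♞ · ·
· ♘ ♟ ♟ · · ♟ ·
♕ · · · · · · ♙
· · ♙ · · ♘ · ·
♙ ♙ · ♙ ♙ ♙ ♙ ·
· ♖ ♗ · ♔ ♗ · ♖


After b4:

♜ · ♝ ♛ ♚ ♝ ♜ ·
♟ · · · ♟ ♟ · ♟
♞ ♟ · · · ♞ · ·
· ♘ ♟ ♟ · · ♟ ·
♕ ♙ · · · · · ♙
· · ♙ · · ♘ · ·
♙ · · ♙ ♙ ♙ ♙ ·
· ♖ ♗ · ♔ ♗ · ♖



  a b c d e f g h
  ─────────────────
8│♜ · ♝ ♛ ♚ ♝ ♜ ·│8
7│♟ · · · ♟ ♟ · ♟│7
6│♞ ♟ · · · ♞ · ·│6
5│· ♘ ♟ ♟ · · ♟ ·│5
4│♕ ♙ · · · · · ♙│4
3│· · ♙ · · ♘ · ·│3
2│♙ · · ♙ ♙ ♙ ♙ ·│2
1│· ♖ ♗ · ♔ ♗ · ♖│1
  ─────────────────
  a b c d e f g h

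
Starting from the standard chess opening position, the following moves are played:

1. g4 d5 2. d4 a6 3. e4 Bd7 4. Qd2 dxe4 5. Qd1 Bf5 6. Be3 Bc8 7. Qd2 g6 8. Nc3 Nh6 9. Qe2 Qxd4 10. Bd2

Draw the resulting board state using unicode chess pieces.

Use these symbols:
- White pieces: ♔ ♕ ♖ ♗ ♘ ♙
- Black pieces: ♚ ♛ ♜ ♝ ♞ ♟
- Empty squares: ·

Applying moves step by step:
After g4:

♜ ♞ ♝ ♛ ♚ ♝ ♞ ♜
♟ ♟ ♟ ♟ ♟ ♟ ♟ ♟
· · · · · · · ·
· · · · · · · ·
· · · · · · ♙ ·
· · · · · · · ·
♙ ♙ ♙ ♙ ♙ ♙ · ♙
♖ ♘ ♗ ♕ ♔ ♗ ♘ ♖


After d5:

♜ ♞ ♝ ♛ ♚ ♝ ♞ ♜
♟ ♟ ♟ · ♟ ♟ ♟ ♟
· · · · · · · ·
· · · ♟ · · · ·
· · · · · · ♙ ·
· · · · · · · ·
♙ ♙ ♙ ♙ ♙ ♙ · ♙
♖ ♘ ♗ ♕ ♔ ♗ ♘ ♖


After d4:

♜ ♞ ♝ ♛ ♚ ♝ ♞ ♜
♟ ♟ ♟ · ♟ ♟ ♟ ♟
· · · · · · · ·
· · · ♟ · · · ·
· · · ♙ · · ♙ ·
· · · · · · · ·
♙ ♙ ♙ · ♙ ♙ · ♙
♖ ♘ ♗ ♕ ♔ ♗ ♘ ♖


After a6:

♜ ♞ ♝ ♛ ♚ ♝ ♞ ♜
· ♟ ♟ · ♟ ♟ ♟ ♟
♟ · · · · · · ·
· · · ♟ · · · ·
· · · ♙ · · ♙ ·
· · · · · · · ·
♙ ♙ ♙ · ♙ ♙ · ♙
♖ ♘ ♗ ♕ ♔ ♗ ♘ ♖


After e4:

♜ ♞ ♝ ♛ ♚ ♝ ♞ ♜
· ♟ ♟ · ♟ ♟ ♟ ♟
♟ · · · · · · ·
· · · ♟ · · · ·
· · · ♙ ♙ · ♙ ·
· · · · · · · ·
♙ ♙ ♙ · · ♙ · ♙
♖ ♘ ♗ ♕ ♔ ♗ ♘ ♖


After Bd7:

♜ ♞ · ♛ ♚ ♝ ♞ ♜
· ♟ ♟ ♝ ♟ ♟ ♟ ♟
♟ · · · · · · ·
· · · ♟ · · · ·
· · · ♙ ♙ · ♙ ·
· · · · · · · ·
♙ ♙ ♙ · · ♙ · ♙
♖ ♘ ♗ ♕ ♔ ♗ ♘ ♖


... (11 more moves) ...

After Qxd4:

♜ ♞ ♝ · ♚ ♝ · ♜
· ♟ ♟ · ♟ ♟ · ♟
♟ · · · · · ♟ ♞
· · · · · · · ·
· · · ♛ ♟ · ♙ ·
· · ♘ · ♗ · · ·
♙ ♙ ♙ · ♕ ♙ · ♙
♖ · · · ♔ ♗ ♘ ♖


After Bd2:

♜ ♞ ♝ · ♚ ♝ · ♜
· ♟ ♟ · ♟ ♟ · ♟
♟ · · · · · ♟ ♞
· · · · · · · ·
· · · ♛ ♟ · ♙ ·
· · ♘ · · · · ·
♙ ♙ ♙ ♗ ♕ ♙ · ♙
♖ · · · ♔ ♗ ♘ ♖



  a b c d e f g h
  ─────────────────
8│♜ ♞ ♝ · ♚ ♝ · ♜│8
7│· ♟ ♟ · ♟ ♟ · ♟│7
6│♟ · · · · · ♟ ♞│6
5│· · · · · · · ·│5
4│· · · ♛ ♟ · ♙ ·│4
3│· · ♘ · · · · ·│3
2│♙ ♙ ♙ ♗ ♕ ♙ · ♙│2
1│♖ · · · ♔ ♗ ♘ ♖│1
  ─────────────────
  a b c d e f g h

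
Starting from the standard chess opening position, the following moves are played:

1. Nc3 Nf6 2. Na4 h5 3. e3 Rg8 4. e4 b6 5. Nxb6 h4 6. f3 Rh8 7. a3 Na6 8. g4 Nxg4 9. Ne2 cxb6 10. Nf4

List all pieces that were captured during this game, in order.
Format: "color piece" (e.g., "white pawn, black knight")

Tracking captures:
  Nxb6: captured black pawn
  Nxg4: captured white pawn
  cxb6: captured white knight

black pawn, white pawn, white knight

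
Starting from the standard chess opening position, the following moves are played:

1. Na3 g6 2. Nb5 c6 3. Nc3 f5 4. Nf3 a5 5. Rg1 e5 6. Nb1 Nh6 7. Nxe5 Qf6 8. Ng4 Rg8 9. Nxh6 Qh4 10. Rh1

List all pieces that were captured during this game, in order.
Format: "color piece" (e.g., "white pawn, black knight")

Tracking captures:
  Nxe5: captured black pawn
  Nxh6: captured black knight

black pawn, black knight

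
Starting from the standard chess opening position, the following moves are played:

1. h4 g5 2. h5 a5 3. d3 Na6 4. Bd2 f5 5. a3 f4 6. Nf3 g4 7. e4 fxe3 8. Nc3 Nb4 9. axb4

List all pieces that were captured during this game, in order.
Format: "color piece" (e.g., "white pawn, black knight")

Tracking captures:
  fxe3: captured white pawn
  axb4: captured black knight

white pawn, black knight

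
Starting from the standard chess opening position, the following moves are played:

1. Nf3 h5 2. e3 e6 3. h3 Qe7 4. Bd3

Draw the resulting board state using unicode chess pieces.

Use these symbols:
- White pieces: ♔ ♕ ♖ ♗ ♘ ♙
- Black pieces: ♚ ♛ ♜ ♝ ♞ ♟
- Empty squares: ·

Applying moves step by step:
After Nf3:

♜ ♞ ♝ ♛ ♚ ♝ ♞ ♜
♟ ♟ ♟ ♟ ♟ ♟ ♟ ♟
· · · · · · · ·
· · · · · · · ·
· · · · · · · ·
· · · · · ♘ · ·
♙ ♙ ♙ ♙ ♙ ♙ ♙ ♙
♖ ♘ ♗ ♕ ♔ ♗ · ♖


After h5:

♜ ♞ ♝ ♛ ♚ ♝ ♞ ♜
♟ ♟ ♟ ♟ ♟ ♟ ♟ ·
· · · · · · · ·
· · · · · · · ♟
· · · · · · · ·
· · · · · ♘ · ·
♙ ♙ ♙ ♙ ♙ ♙ ♙ ♙
♖ ♘ ♗ ♕ ♔ ♗ · ♖


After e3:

♜ ♞ ♝ ♛ ♚ ♝ ♞ ♜
♟ ♟ ♟ ♟ ♟ ♟ ♟ ·
· · · · · · · ·
· · · · · · · ♟
· · · · · · · ·
· · · · ♙ ♘ · ·
♙ ♙ ♙ ♙ · ♙ ♙ ♙
♖ ♘ ♗ ♕ ♔ ♗ · ♖


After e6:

♜ ♞ ♝ ♛ ♚ ♝ ♞ ♜
♟ ♟ ♟ ♟ · ♟ ♟ ·
· · · · ♟ · · ·
· · · · · · · ♟
· · · · · · · ·
· · · · ♙ ♘ · ·
♙ ♙ ♙ ♙ · ♙ ♙ ♙
♖ ♘ ♗ ♕ ♔ ♗ · ♖


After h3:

♜ ♞ ♝ ♛ ♚ ♝ ♞ ♜
♟ ♟ ♟ ♟ · ♟ ♟ ·
· · · · ♟ · · ·
· · · · · · · ♟
· · · · · · · ·
· · · · ♙ ♘ · ♙
♙ ♙ ♙ ♙ · ♙ ♙ ·
♖ ♘ ♗ ♕ ♔ ♗ · ♖


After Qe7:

♜ ♞ ♝ · ♚ ♝ ♞ ♜
♟ ♟ ♟ ♟ ♛ ♟ ♟ ·
· · · · ♟ · · ·
· · · · · · · ♟
· · · · · · · ·
· · · · ♙ ♘ · ♙
♙ ♙ ♙ ♙ · ♙ ♙ ·
♖ ♘ ♗ ♕ ♔ ♗ · ♖


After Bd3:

♜ ♞ ♝ · ♚ ♝ ♞ ♜
♟ ♟ ♟ ♟ ♛ ♟ ♟ ·
· · · · ♟ · · ·
· · · · · · · ♟
· · · · · · · ·
· · · ♗ ♙ ♘ · ♙
♙ ♙ ♙ ♙ · ♙ ♙ ·
♖ ♘ ♗ ♕ ♔ · · ♖



  a b c d e f g h
  ─────────────────
8│♜ ♞ ♝ · ♚ ♝ ♞ ♜│8
7│♟ ♟ ♟ ♟ ♛ ♟ ♟ ·│7
6│· · · · ♟ · · ·│6
5│· · · · · · · ♟│5
4│· · · · · · · ·│4
3│· · · ♗ ♙ ♘ · ♙│3
2│♙ ♙ ♙ ♙ · ♙ ♙ ·│2
1│♖ ♘ ♗ ♕ ♔ · · ♖│1
  ─────────────────
  a b c d e f g h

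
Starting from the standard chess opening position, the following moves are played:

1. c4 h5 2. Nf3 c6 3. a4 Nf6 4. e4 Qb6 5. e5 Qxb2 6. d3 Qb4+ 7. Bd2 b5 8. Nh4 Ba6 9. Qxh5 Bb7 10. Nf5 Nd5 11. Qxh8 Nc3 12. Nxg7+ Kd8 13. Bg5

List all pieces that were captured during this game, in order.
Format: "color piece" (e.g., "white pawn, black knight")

Tracking captures:
  Qxb2: captured white pawn
  Qxh5: captured black pawn
  Qxh8: captured black rook
  Nxg7+: captured black pawn

white pawn, black pawn, black rook, black pawn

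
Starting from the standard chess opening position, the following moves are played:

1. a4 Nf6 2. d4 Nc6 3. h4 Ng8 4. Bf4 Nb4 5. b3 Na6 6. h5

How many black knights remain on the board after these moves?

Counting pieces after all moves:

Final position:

  a b c d e f g h
  ─────────────────
8│♜ · ♝ ♛ ♚ ♝ ♞ ♜│8
7│♟ ♟ ♟ ♟ ♟ ♟ ♟ ♟│7
6│♞ · · · · · · ·│6
5│· · · · · · · ♙│5
4│♙ · · ♙ · ♗ · ·│4
3│· ♙ · · · · · ·│3
2│· · ♙ · ♙ ♙ ♙ ·│2
1│♖ ♘ · ♕ ♔ ♗ ♘ ♖│1
  ─────────────────
  a b c d e f g h


2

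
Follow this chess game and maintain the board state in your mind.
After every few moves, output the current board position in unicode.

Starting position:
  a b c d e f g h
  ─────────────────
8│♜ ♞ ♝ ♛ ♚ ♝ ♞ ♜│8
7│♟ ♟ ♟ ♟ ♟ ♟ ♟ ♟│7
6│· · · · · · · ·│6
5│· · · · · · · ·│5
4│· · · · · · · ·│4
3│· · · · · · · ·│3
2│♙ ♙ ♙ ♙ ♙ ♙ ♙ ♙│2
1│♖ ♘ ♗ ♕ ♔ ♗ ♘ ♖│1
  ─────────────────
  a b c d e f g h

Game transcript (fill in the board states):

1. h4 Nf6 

  a b c d e f g h
  ─────────────────
8│♜ ♞ ♝ ♛ ♚ ♝ · ♜│8
7│♟ ♟ ♟ ♟ ♟ ♟ ♟ ♟│7
6│· · · · · ♞ · ·│6
5│· · · · · · · ·│5
4│· · · · · · · ♙│4
3│· · · · · · · ·│3
2│♙ ♙ ♙ ♙ ♙ ♙ ♙ ·│2
1│♖ ♘ ♗ ♕ ♔ ♗ ♘ ♖│1
  ─────────────────
  a b c d e f g h

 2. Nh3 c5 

  a b c d e f g h
  ─────────────────
8│♜ ♞ ♝ ♛ ♚ ♝ · ♜│8
7│♟ ♟ · ♟ ♟ ♟ ♟ ♟│7
6│· · · · · ♞ · ·│6
5│· · ♟ · · · · ·│5
4│· · · · · · · ♙│4
3│· · · · · · · ♘│3
2│♙ ♙ ♙ ♙ ♙ ♙ ♙ ·│2
1│♖ ♘ ♗ ♕ ♔ ♗ · ♖│1
  ─────────────────
  a b c d e f g h

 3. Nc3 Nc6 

  a b c d e f g h
  ─────────────────
8│♜ · ♝ ♛ ♚ ♝ · ♜│8
7│♟ ♟ · ♟ ♟ ♟ ♟ ♟│7
6│· · ♞ · · ♞ · ·│6
5│· · ♟ · · · · ·│5
4│· · · · · · · ♙│4
3│· · ♘ · · · · ♘│3
2│♙ ♙ ♙ ♙ ♙ ♙ ♙ ·│2
1│♖ · ♗ ♕ ♔ ♗ · ♖│1
  ─────────────────
  a b c d e f g h

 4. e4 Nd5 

  a b c d e f g h
  ─────────────────
8│♜ · ♝ ♛ ♚ ♝ · ♜│8
7│♟ ♟ · ♟ ♟ ♟ ♟ ♟│7
6│· · ♞ · · · · ·│6
5│· · ♟ ♞ · · · ·│5
4│· · · · ♙ · · ♙│4
3│· · ♘ · · · · ♘│3
2│♙ ♙ ♙ ♙ · ♙ ♙ ·│2
1│♖ · ♗ ♕ ♔ ♗ · ♖│1
  ─────────────────
  a b c d e f g h

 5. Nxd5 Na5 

  a b c d e f g h
  ─────────────────
8│♜ · ♝ ♛ ♚ ♝ · ♜│8
7│♟ ♟ · ♟ ♟ ♟ ♟ ♟│7
6│· · · · · · · ·│6
5│♞ · ♟ ♘ · · · ·│5
4│· · · · ♙ · · ♙│4
3│· · · · · · · ♘│3
2│♙ ♙ ♙ ♙ · ♙ ♙ ·│2
1│♖ · ♗ ♕ ♔ ♗ · ♖│1
  ─────────────────
  a b c d e f g h



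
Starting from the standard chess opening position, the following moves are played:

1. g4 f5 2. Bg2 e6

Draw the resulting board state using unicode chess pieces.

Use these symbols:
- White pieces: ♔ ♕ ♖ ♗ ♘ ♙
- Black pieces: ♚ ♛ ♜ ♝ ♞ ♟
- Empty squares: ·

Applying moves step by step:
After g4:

♜ ♞ ♝ ♛ ♚ ♝ ♞ ♜
♟ ♟ ♟ ♟ ♟ ♟ ♟ ♟
· · · · · · · ·
· · · · · · · ·
· · · · · · ♙ ·
· · · · · · · ·
♙ ♙ ♙ ♙ ♙ ♙ · ♙
♖ ♘ ♗ ♕ ♔ ♗ ♘ ♖


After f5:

♜ ♞ ♝ ♛ ♚ ♝ ♞ ♜
♟ ♟ ♟ ♟ ♟ · ♟ ♟
· · · · · · · ·
· · · · · ♟ · ·
· · · · · · ♙ ·
· · · · · · · ·
♙ ♙ ♙ ♙ ♙ ♙ · ♙
♖ ♘ ♗ ♕ ♔ ♗ ♘ ♖


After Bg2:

♜ ♞ ♝ ♛ ♚ ♝ ♞ ♜
♟ ♟ ♟ ♟ ♟ · ♟ ♟
· · · · · · · ·
· · · · · ♟ · ·
· · · · · · ♙ ·
· · · · · · · ·
♙ ♙ ♙ ♙ ♙ ♙ ♗ ♙
♖ ♘ ♗ ♕ ♔ · ♘ ♖


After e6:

♜ ♞ ♝ ♛ ♚ ♝ ♞ ♜
♟ ♟ ♟ ♟ · · ♟ ♟
· · · · ♟ · · ·
· · · · · ♟ · ·
· · · · · · ♙ ·
· · · · · · · ·
♙ ♙ ♙ ♙ ♙ ♙ ♗ ♙
♖ ♘ ♗ ♕ ♔ · ♘ ♖



  a b c d e f g h
  ─────────────────
8│♜ ♞ ♝ ♛ ♚ ♝ ♞ ♜│8
7│♟ ♟ ♟ ♟ · · ♟ ♟│7
6│· · · · ♟ · · ·│6
5│· · · · · ♟ · ·│5
4│· · · · · · ♙ ·│4
3│· · · · · · · ·│3
2│♙ ♙ ♙ ♙ ♙ ♙ ♗ ♙│2
1│♖ ♘ ♗ ♕ ♔ · ♘ ♖│1
  ─────────────────
  a b c d e f g h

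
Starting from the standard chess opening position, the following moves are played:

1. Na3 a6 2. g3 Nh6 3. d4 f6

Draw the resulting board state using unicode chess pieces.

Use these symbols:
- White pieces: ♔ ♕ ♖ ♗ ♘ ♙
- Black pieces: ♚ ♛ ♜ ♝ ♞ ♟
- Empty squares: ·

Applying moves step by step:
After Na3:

♜ ♞ ♝ ♛ ♚ ♝ ♞ ♜
♟ ♟ ♟ ♟ ♟ ♟ ♟ ♟
· · · · · · · ·
· · · · · · · ·
· · · · · · · ·
♘ · · · · · · ·
♙ ♙ ♙ ♙ ♙ ♙ ♙ ♙
♖ · ♗ ♕ ♔ ♗ ♘ ♖


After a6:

♜ ♞ ♝ ♛ ♚ ♝ ♞ ♜
· ♟ ♟ ♟ ♟ ♟ ♟ ♟
♟ · · · · · · ·
· · · · · · · ·
· · · · · · · ·
♘ · · · · · · ·
♙ ♙ ♙ ♙ ♙ ♙ ♙ ♙
♖ · ♗ ♕ ♔ ♗ ♘ ♖


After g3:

♜ ♞ ♝ ♛ ♚ ♝ ♞ ♜
· ♟ ♟ ♟ ♟ ♟ ♟ ♟
♟ · · · · · · ·
· · · · · · · ·
· · · · · · · ·
♘ · · · · · ♙ ·
♙ ♙ ♙ ♙ ♙ ♙ · ♙
♖ · ♗ ♕ ♔ ♗ ♘ ♖


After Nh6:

♜ ♞ ♝ ♛ ♚ ♝ · ♜
· ♟ ♟ ♟ ♟ ♟ ♟ ♟
♟ · · · · · · ♞
· · · · · · · ·
· · · · · · · ·
♘ · · · · · ♙ ·
♙ ♙ ♙ ♙ ♙ ♙ · ♙
♖ · ♗ ♕ ♔ ♗ ♘ ♖


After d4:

♜ ♞ ♝ ♛ ♚ ♝ · ♜
· ♟ ♟ ♟ ♟ ♟ ♟ ♟
♟ · · · · · · ♞
· · · · · · · ·
· · · ♙ · · · ·
♘ · · · · · ♙ ·
♙ ♙ ♙ · ♙ ♙ · ♙
♖ · ♗ ♕ ♔ ♗ ♘ ♖


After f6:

♜ ♞ ♝ ♛ ♚ ♝ · ♜
· ♟ ♟ ♟ ♟ · ♟ ♟
♟ · · · · ♟ · ♞
· · · · · · · ·
· · · ♙ · · · ·
♘ · · · · · ♙ ·
♙ ♙ ♙ · ♙ ♙ · ♙
♖ · ♗ ♕ ♔ ♗ ♘ ♖



  a b c d e f g h
  ─────────────────
8│♜ ♞ ♝ ♛ ♚ ♝ · ♜│8
7│· ♟ ♟ ♟ ♟ · ♟ ♟│7
6│♟ · · · · ♟ · ♞│6
5│· · · · · · · ·│5
4│· · · ♙ · · · ·│4
3│♘ · · · · · ♙ ·│3
2│♙ ♙ ♙ · ♙ ♙ · ♙│2
1│♖ · ♗ ♕ ♔ ♗ ♘ ♖│1
  ─────────────────
  a b c d e f g h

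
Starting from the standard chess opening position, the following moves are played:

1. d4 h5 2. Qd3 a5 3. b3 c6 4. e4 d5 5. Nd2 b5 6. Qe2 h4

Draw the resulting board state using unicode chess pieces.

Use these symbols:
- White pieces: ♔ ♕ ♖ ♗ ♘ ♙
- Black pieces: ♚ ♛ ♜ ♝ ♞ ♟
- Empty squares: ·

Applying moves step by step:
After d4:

♜ ♞ ♝ ♛ ♚ ♝ ♞ ♜
♟ ♟ ♟ ♟ ♟ ♟ ♟ ♟
· · · · · · · ·
· · · · · · · ·
· · · ♙ · · · ·
· · · · · · · ·
♙ ♙ ♙ · ♙ ♙ ♙ ♙
♖ ♘ ♗ ♕ ♔ ♗ ♘ ♖


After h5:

♜ ♞ ♝ ♛ ♚ ♝ ♞ ♜
♟ ♟ ♟ ♟ ♟ ♟ ♟ ·
· · · · · · · ·
· · · · · · · ♟
· · · ♙ · · · ·
· · · · · · · ·
♙ ♙ ♙ · ♙ ♙ ♙ ♙
♖ ♘ ♗ ♕ ♔ ♗ ♘ ♖


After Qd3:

♜ ♞ ♝ ♛ ♚ ♝ ♞ ♜
♟ ♟ ♟ ♟ ♟ ♟ ♟ ·
· · · · · · · ·
· · · · · · · ♟
· · · ♙ · · · ·
· · · ♕ · · · ·
♙ ♙ ♙ · ♙ ♙ ♙ ♙
♖ ♘ ♗ · ♔ ♗ ♘ ♖


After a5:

♜ ♞ ♝ ♛ ♚ ♝ ♞ ♜
· ♟ ♟ ♟ ♟ ♟ ♟ ·
· · · · · · · ·
♟ · · · · · · ♟
· · · ♙ · · · ·
· · · ♕ · · · ·
♙ ♙ ♙ · ♙ ♙ ♙ ♙
♖ ♘ ♗ · ♔ ♗ ♘ ♖


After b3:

♜ ♞ ♝ ♛ ♚ ♝ ♞ ♜
· ♟ ♟ ♟ ♟ ♟ ♟ ·
· · · · · · · ·
♟ · · · · · · ♟
· · · ♙ · · · ·
· ♙ · ♕ · · · ·
♙ · ♙ · ♙ ♙ ♙ ♙
♖ ♘ ♗ · ♔ ♗ ♘ ♖


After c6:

♜ ♞ ♝ ♛ ♚ ♝ ♞ ♜
· ♟ · ♟ ♟ ♟ ♟ ·
· · ♟ · · · · ·
♟ · · · · · · ♟
· · · ♙ · · · ·
· ♙ · ♕ · · · ·
♙ · ♙ · ♙ ♙ ♙ ♙
♖ ♘ ♗ · ♔ ♗ ♘ ♖


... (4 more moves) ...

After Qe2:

♜ ♞ ♝ ♛ ♚ ♝ ♞ ♜
· · · · ♟ ♟ ♟ ·
· · ♟ · · · · ·
♟ ♟ · ♟ · · · ♟
· · · ♙ ♙ · · ·
· ♙ · · · · · ·
♙ · ♙ ♘ ♕ ♙ ♙ ♙
♖ · ♗ · ♔ ♗ ♘ ♖


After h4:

♜ ♞ ♝ ♛ ♚ ♝ ♞ ♜
· · · · ♟ ♟ ♟ ·
· · ♟ · · · · ·
♟ ♟ · ♟ · · · ·
· · · ♙ ♙ · · ♟
· ♙ · · · · · ·
♙ · ♙ ♘ ♕ ♙ ♙ ♙
♖ · ♗ · ♔ ♗ ♘ ♖



  a b c d e f g h
  ─────────────────
8│♜ ♞ ♝ ♛ ♚ ♝ ♞ ♜│8
7│· · · · ♟ ♟ ♟ ·│7
6│· · ♟ · · · · ·│6
5│♟ ♟ · ♟ · · · ·│5
4│· · · ♙ ♙ · · ♟│4
3│· ♙ · · · · · ·│3
2│♙ · ♙ ♘ ♕ ♙ ♙ ♙│2
1│♖ · ♗ · ♔ ♗ ♘ ♖│1
  ─────────────────
  a b c d e f g h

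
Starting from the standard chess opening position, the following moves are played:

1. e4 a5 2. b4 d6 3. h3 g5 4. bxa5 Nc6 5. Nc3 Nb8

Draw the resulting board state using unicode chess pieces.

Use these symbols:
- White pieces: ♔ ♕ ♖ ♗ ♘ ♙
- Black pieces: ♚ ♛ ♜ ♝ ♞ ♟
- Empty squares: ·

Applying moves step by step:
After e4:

♜ ♞ ♝ ♛ ♚ ♝ ♞ ♜
♟ ♟ ♟ ♟ ♟ ♟ ♟ ♟
· · · · · · · ·
· · · · · · · ·
· · · · ♙ · · ·
· · · · · · · ·
♙ ♙ ♙ ♙ · ♙ ♙ ♙
♖ ♘ ♗ ♕ ♔ ♗ ♘ ♖


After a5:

♜ ♞ ♝ ♛ ♚ ♝ ♞ ♜
· ♟ ♟ ♟ ♟ ♟ ♟ ♟
· · · · · · · ·
♟ · · · · · · ·
· · · · ♙ · · ·
· · · · · · · ·
♙ ♙ ♙ ♙ · ♙ ♙ ♙
♖ ♘ ♗ ♕ ♔ ♗ ♘ ♖


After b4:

♜ ♞ ♝ ♛ ♚ ♝ ♞ ♜
· ♟ ♟ ♟ ♟ ♟ ♟ ♟
· · · · · · · ·
♟ · · · · · · ·
· ♙ · · ♙ · · ·
· · · · · · · ·
♙ · ♙ ♙ · ♙ ♙ ♙
♖ ♘ ♗ ♕ ♔ ♗ ♘ ♖


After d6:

♜ ♞ ♝ ♛ ♚ ♝ ♞ ♜
· ♟ ♟ · ♟ ♟ ♟ ♟
· · · ♟ · · · ·
♟ · · · · · · ·
· ♙ · · ♙ · · ·
· · · · · · · ·
♙ · ♙ ♙ · ♙ ♙ ♙
♖ ♘ ♗ ♕ ♔ ♗ ♘ ♖


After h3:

♜ ♞ ♝ ♛ ♚ ♝ ♞ ♜
· ♟ ♟ · ♟ ♟ ♟ ♟
· · · ♟ · · · ·
♟ · · · · · · ·
· ♙ · · ♙ · · ·
· · · · · · · ♙
♙ · ♙ ♙ · ♙ ♙ ·
♖ ♘ ♗ ♕ ♔ ♗ ♘ ♖


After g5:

♜ ♞ ♝ ♛ ♚ ♝ ♞ ♜
· ♟ ♟ · ♟ ♟ · ♟
· · · ♟ · · · ·
♟ · · · · · ♟ ·
· ♙ · · ♙ · · ·
· · · · · · · ♙
♙ · ♙ ♙ · ♙ ♙ ·
♖ ♘ ♗ ♕ ♔ ♗ ♘ ♖


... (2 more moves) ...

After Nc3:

♜ · ♝ ♛ ♚ ♝ ♞ ♜
· ♟ ♟ · ♟ ♟ · ♟
· · ♞ ♟ · · · ·
♙ · · · · · ♟ ·
· · · · ♙ · · ·
· · ♘ · · · · ♙
♙ · ♙ ♙ · ♙ ♙ ·
♖ · ♗ ♕ ♔ ♗ ♘ ♖


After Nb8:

♜ ♞ ♝ ♛ ♚ ♝ ♞ ♜
· ♟ ♟ · ♟ ♟ · ♟
· · · ♟ · · · ·
♙ · · · · · ♟ ·
· · · · ♙ · · ·
· · ♘ · · · · ♙
♙ · ♙ ♙ · ♙ ♙ ·
♖ · ♗ ♕ ♔ ♗ ♘ ♖



  a b c d e f g h
  ─────────────────
8│♜ ♞ ♝ ♛ ♚ ♝ ♞ ♜│8
7│· ♟ ♟ · ♟ ♟ · ♟│7
6│· · · ♟ · · · ·│6
5│♙ · · · · · ♟ ·│5
4│· · · · ♙ · · ·│4
3│· · ♘ · · · · ♙│3
2│♙ · ♙ ♙ · ♙ ♙ ·│2
1│♖ · ♗ ♕ ♔ ♗ ♘ ♖│1
  ─────────────────
  a b c d e f g h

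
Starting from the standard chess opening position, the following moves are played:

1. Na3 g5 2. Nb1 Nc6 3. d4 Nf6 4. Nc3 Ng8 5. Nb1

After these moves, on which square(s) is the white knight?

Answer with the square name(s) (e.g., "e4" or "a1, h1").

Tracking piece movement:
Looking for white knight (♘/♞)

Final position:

  a b c d e f g h
  ─────────────────
8│♜ · ♝ ♛ ♚ ♝ ♞ ♜│8
7│♟ ♟ ♟ ♟ ♟ ♟ · ♟│7
6│· · ♞ · · · · ·│6
5│· · · · · · ♟ ·│5
4│· · · ♙ · · · ·│4
3│· · · · · · · ·│3
2│♙ ♙ ♙ · ♙ ♙ ♙ ♙│2
1│♖ ♘ ♗ ♕ ♔ ♗ ♘ ♖│1
  ─────────────────
  a b c d e f g h


b1, g1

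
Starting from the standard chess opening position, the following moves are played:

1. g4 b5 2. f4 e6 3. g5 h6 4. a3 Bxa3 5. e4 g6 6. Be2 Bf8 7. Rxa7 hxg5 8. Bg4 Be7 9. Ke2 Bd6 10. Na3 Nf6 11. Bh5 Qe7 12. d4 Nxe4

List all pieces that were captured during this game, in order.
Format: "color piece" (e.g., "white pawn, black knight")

Tracking captures:
  Bxa3: captured white pawn
  Rxa7: captured black pawn
  hxg5: captured white pawn
  Nxe4: captured white pawn

white pawn, black pawn, white pawn, white pawn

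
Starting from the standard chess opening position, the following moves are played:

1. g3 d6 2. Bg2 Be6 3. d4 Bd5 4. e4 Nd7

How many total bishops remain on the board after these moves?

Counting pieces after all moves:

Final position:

  a b c d e f g h
  ─────────────────
8│♜ · · ♛ ♚ ♝ ♞ ♜│8
7│♟ ♟ ♟ ♞ ♟ ♟ ♟ ♟│7
6│· · · ♟ · · · ·│6
5│· · · ♝ · · · ·│5
4│· · · ♙ ♙ · · ·│4
3│· · · · · · ♙ ·│3
2│♙ ♙ ♙ · · ♙ ♗ ♙│2
1│♖ ♘ ♗ ♕ ♔ · ♘ ♖│1
  ─────────────────
  a b c d e f g h


4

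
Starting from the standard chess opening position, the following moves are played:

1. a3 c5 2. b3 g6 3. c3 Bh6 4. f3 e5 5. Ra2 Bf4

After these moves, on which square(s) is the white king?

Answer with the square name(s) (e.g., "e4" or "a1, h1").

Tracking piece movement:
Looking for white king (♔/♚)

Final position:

  a b c d e f g h
  ─────────────────
8│♜ ♞ ♝ ♛ ♚ · ♞ ♜│8
7│♟ ♟ · ♟ · ♟ · ♟│7
6│· · · · · · ♟ ·│6
5│· · ♟ · ♟ · · ·│5
4│· · · · · ♝ · ·│4
3│♙ ♙ ♙ · · ♙ · ·│3
2│♖ · · ♙ ♙ · ♙ ♙│2
1│· ♘ ♗ ♕ ♔ ♗ ♘ ♖│1
  ─────────────────
  a b c d e f g h


e1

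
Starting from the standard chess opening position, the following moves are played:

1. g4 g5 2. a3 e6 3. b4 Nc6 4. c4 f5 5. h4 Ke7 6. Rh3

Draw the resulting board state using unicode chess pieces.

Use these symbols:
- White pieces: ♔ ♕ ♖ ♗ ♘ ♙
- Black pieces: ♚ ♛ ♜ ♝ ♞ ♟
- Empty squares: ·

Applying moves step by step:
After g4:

♜ ♞ ♝ ♛ ♚ ♝ ♞ ♜
♟ ♟ ♟ ♟ ♟ ♟ ♟ ♟
· · · · · · · ·
· · · · · · · ·
· · · · · · ♙ ·
· · · · · · · ·
♙ ♙ ♙ ♙ ♙ ♙ · ♙
♖ ♘ ♗ ♕ ♔ ♗ ♘ ♖


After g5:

♜ ♞ ♝ ♛ ♚ ♝ ♞ ♜
♟ ♟ ♟ ♟ ♟ ♟ · ♟
· · · · · · · ·
· · · · · · ♟ ·
· · · · · · ♙ ·
· · · · · · · ·
♙ ♙ ♙ ♙ ♙ ♙ · ♙
♖ ♘ ♗ ♕ ♔ ♗ ♘ ♖


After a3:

♜ ♞ ♝ ♛ ♚ ♝ ♞ ♜
♟ ♟ ♟ ♟ ♟ ♟ · ♟
· · · · · · · ·
· · · · · · ♟ ·
· · · · · · ♙ ·
♙ · · · · · · ·
· ♙ ♙ ♙ ♙ ♙ · ♙
♖ ♘ ♗ ♕ ♔ ♗ ♘ ♖


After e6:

♜ ♞ ♝ ♛ ♚ ♝ ♞ ♜
♟ ♟ ♟ ♟ · ♟ · ♟
· · · · ♟ · · ·
· · · · · · ♟ ·
· · · · · · ♙ ·
♙ · · · · · · ·
· ♙ ♙ ♙ ♙ ♙ · ♙
♖ ♘ ♗ ♕ ♔ ♗ ♘ ♖


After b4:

♜ ♞ ♝ ♛ ♚ ♝ ♞ ♜
♟ ♟ ♟ ♟ · ♟ · ♟
· · · · ♟ · · ·
· · · · · · ♟ ·
· ♙ · · · · ♙ ·
♙ · · · · · · ·
· · ♙ ♙ ♙ ♙ · ♙
♖ ♘ ♗ ♕ ♔ ♗ ♘ ♖


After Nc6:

♜ · ♝ ♛ ♚ ♝ ♞ ♜
♟ ♟ ♟ ♟ · ♟ · ♟
· · ♞ · ♟ · · ·
· · · · · · ♟ ·
· ♙ · · · · ♙ ·
♙ · · · · · · ·
· · ♙ ♙ ♙ ♙ · ♙
♖ ♘ ♗ ♕ ♔ ♗ ♘ ♖


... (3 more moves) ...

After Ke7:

♜ · ♝ ♛ · ♝ ♞ ♜
♟ ♟ ♟ ♟ ♚ · · ♟
· · ♞ · ♟ · · ·
· · · · · ♟ ♟ ·
· ♙ ♙ · · · ♙ ♙
♙ · · · · · · ·
· · · ♙ ♙ ♙ · ·
♖ ♘ ♗ ♕ ♔ ♗ ♘ ♖


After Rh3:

♜ · ♝ ♛ · ♝ ♞ ♜
♟ ♟ ♟ ♟ ♚ · · ♟
· · ♞ · ♟ · · ·
· · · · · ♟ ♟ ·
· ♙ ♙ · · · ♙ ♙
♙ · · · · · · ♖
· · · ♙ ♙ ♙ · ·
♖ ♘ ♗ ♕ ♔ ♗ ♘ ·



  a b c d e f g h
  ─────────────────
8│♜ · ♝ ♛ · ♝ ♞ ♜│8
7│♟ ♟ ♟ ♟ ♚ · · ♟│7
6│· · ♞ · ♟ · · ·│6
5│· · · · · ♟ ♟ ·│5
4│· ♙ ♙ · · · ♙ ♙│4
3│♙ · · · · · · ♖│3
2│· · · ♙ ♙ ♙ · ·│2
1│♖ ♘ ♗ ♕ ♔ ♗ ♘ ·│1
  ─────────────────
  a b c d e f g h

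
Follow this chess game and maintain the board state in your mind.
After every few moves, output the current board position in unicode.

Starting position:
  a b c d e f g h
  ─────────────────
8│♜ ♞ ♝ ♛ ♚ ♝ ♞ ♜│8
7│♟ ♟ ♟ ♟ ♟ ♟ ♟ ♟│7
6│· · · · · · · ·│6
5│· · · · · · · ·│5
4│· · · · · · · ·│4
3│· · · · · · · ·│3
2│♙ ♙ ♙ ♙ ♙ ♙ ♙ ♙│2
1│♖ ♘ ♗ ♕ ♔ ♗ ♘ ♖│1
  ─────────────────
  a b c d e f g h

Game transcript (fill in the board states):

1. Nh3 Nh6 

  a b c d e f g h
  ─────────────────
8│♜ ♞ ♝ ♛ ♚ ♝ · ♜│8
7│♟ ♟ ♟ ♟ ♟ ♟ ♟ ♟│7
6│· · · · · · · ♞│6
5│· · · · · · · ·│5
4│· · · · · · · ·│4
3│· · · · · · · ♘│3
2│♙ ♙ ♙ ♙ ♙ ♙ ♙ ♙│2
1│♖ ♘ ♗ ♕ ♔ ♗ · ♖│1
  ─────────────────
  a b c d e f g h

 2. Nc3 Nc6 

  a b c d e f g h
  ─────────────────
8│♜ · ♝ ♛ ♚ ♝ · ♜│8
7│♟ ♟ ♟ ♟ ♟ ♟ ♟ ♟│7
6│· · ♞ · · · · ♞│6
5│· · · · · · · ·│5
4│· · · · · · · ·│4
3│· · ♘ · · · · ♘│3
2│♙ ♙ ♙ ♙ ♙ ♙ ♙ ♙│2
1│♖ · ♗ ♕ ♔ ♗ · ♖│1
  ─────────────────
  a b c d e f g h

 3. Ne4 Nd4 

  a b c d e f g h
  ─────────────────
8│♜ · ♝ ♛ ♚ ♝ · ♜│8
7│♟ ♟ ♟ ♟ ♟ ♟ ♟ ♟│7
6│· · · · · · · ♞│6
5│· · · · · · · ·│5
4│· · · ♞ ♘ · · ·│4
3│· · · · · · · ♘│3
2│♙ ♙ ♙ ♙ ♙ ♙ ♙ ♙│2
1│♖ · ♗ ♕ ♔ ♗ · ♖│1
  ─────────────────
  a b c d e f g h

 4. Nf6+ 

  a b c d e f g h
  ─────────────────
8│♜ · ♝ ♛ ♚ ♝ · ♜│8
7│♟ ♟ ♟ ♟ ♟ ♟ ♟ ♟│7
6│· · · · · ♘ · ♞│6
5│· · · · · · · ·│5
4│· · · ♞ · · · ·│4
3│· · · · · · · ♘│3
2│♙ ♙ ♙ ♙ ♙ ♙ ♙ ♙│2
1│♖ · ♗ ♕ ♔ ♗ · ♖│1
  ─────────────────
  a b c d e f g h


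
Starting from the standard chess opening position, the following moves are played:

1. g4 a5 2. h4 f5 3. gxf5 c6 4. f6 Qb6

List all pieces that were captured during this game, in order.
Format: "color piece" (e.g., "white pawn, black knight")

Tracking captures:
  gxf5: captured black pawn

black pawn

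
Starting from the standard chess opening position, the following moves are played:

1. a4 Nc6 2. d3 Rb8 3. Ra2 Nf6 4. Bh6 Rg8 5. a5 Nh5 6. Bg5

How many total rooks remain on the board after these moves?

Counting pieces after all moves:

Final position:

  a b c d e f g h
  ─────────────────
8│· ♜ ♝ ♛ ♚ ♝ ♜ ·│8
7│♟ ♟ ♟ ♟ ♟ ♟ ♟ ♟│7
6│· · ♞ · · · · ·│6
5│♙ · · · · · ♗ ♞│5
4│· · · · · · · ·│4
3│· · · ♙ · · · ·│3
2│♖ ♙ ♙ · ♙ ♙ ♙ ♙│2
1│· ♘ · ♕ ♔ ♗ ♘ ♖│1
  ─────────────────
  a b c d e f g h


4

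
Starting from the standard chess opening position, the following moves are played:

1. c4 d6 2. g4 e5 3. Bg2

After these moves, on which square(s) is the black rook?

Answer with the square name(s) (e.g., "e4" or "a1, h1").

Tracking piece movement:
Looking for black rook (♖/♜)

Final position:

  a b c d e f g h
  ─────────────────
8│♜ ♞ ♝ ♛ ♚ ♝ ♞ ♜│8
7│♟ ♟ ♟ · · ♟ ♟ ♟│7
6│· · · ♟ · · · ·│6
5│· · · · ♟ · · ·│5
4│· · ♙ · · · ♙ ·│4
3│· · · · · · · ·│3
2│♙ ♙ · ♙ ♙ ♙ ♗ ♙│2
1│♖ ♘ ♗ ♕ ♔ · ♘ ♖│1
  ─────────────────
  a b c d e f g h


a8, h8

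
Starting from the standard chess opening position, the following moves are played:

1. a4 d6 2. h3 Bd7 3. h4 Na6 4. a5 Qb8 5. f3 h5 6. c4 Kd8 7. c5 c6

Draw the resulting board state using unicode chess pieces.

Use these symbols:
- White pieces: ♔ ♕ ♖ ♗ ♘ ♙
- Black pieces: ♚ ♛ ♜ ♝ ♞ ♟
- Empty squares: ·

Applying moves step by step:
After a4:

♜ ♞ ♝ ♛ ♚ ♝ ♞ ♜
♟ ♟ ♟ ♟ ♟ ♟ ♟ ♟
· · · · · · · ·
· · · · · · · ·
♙ · · · · · · ·
· · · · · · · ·
· ♙ ♙ ♙ ♙ ♙ ♙ ♙
♖ ♘ ♗ ♕ ♔ ♗ ♘ ♖


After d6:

♜ ♞ ♝ ♛ ♚ ♝ ♞ ♜
♟ ♟ ♟ · ♟ ♟ ♟ ♟
· · · ♟ · · · ·
· · · · · · · ·
♙ · · · · · · ·
· · · · · · · ·
· ♙ ♙ ♙ ♙ ♙ ♙ ♙
♖ ♘ ♗ ♕ ♔ ♗ ♘ ♖


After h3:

♜ ♞ ♝ ♛ ♚ ♝ ♞ ♜
♟ ♟ ♟ · ♟ ♟ ♟ ♟
· · · ♟ · · · ·
· · · · · · · ·
♙ · · · · · · ·
· · · · · · · ♙
· ♙ ♙ ♙ ♙ ♙ ♙ ·
♖ ♘ ♗ ♕ ♔ ♗ ♘ ♖


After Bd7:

♜ ♞ · ♛ ♚ ♝ ♞ ♜
♟ ♟ ♟ ♝ ♟ ♟ ♟ ♟
· · · ♟ · · · ·
· · · · · · · ·
♙ · · · · · · ·
· · · · · · · ♙
· ♙ ♙ ♙ ♙ ♙ ♙ ·
♖ ♘ ♗ ♕ ♔ ♗ ♘ ♖


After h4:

♜ ♞ · ♛ ♚ ♝ ♞ ♜
♟ ♟ ♟ ♝ ♟ ♟ ♟ ♟
· · · ♟ · · · ·
· · · · · · · ·
♙ · · · · · · ♙
· · · · · · · ·
· ♙ ♙ ♙ ♙ ♙ ♙ ·
♖ ♘ ♗ ♕ ♔ ♗ ♘ ♖


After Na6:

♜ · · ♛ ♚ ♝ ♞ ♜
♟ ♟ ♟ ♝ ♟ ♟ ♟ ♟
♞ · · ♟ · · · ·
· · · · · · · ·
♙ · · · · · · ♙
· · · · · · · ·
· ♙ ♙ ♙ ♙ ♙ ♙ ·
♖ ♘ ♗ ♕ ♔ ♗ ♘ ♖


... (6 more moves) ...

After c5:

♜ ♛ · ♚ · ♝ ♞ ♜
♟ ♟ ♟ ♝ ♟ ♟ ♟ ·
♞ · · ♟ · · · ·
♙ · ♙ · · · · ♟
· · · · · · · ♙
· · · · · ♙ · ·
· ♙ · ♙ ♙ · ♙ ·
♖ ♘ ♗ ♕ ♔ ♗ ♘ ♖


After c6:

♜ ♛ · ♚ · ♝ ♞ ♜
♟ ♟ · ♝ ♟ ♟ ♟ ·
♞ · ♟ ♟ · · · ·
♙ · ♙ · · · · ♟
· · · · · · · ♙
· · · · · ♙ · ·
· ♙ · ♙ ♙ · ♙ ·
♖ ♘ ♗ ♕ ♔ ♗ ♘ ♖



  a b c d e f g h
  ─────────────────
8│♜ ♛ · ♚ · ♝ ♞ ♜│8
7│♟ ♟ · ♝ ♟ ♟ ♟ ·│7
6│♞ · ♟ ♟ · · · ·│6
5│♙ · ♙ · · · · ♟│5
4│· · · · · · · ♙│4
3│· · · · · ♙ · ·│3
2│· ♙ · ♙ ♙ · ♙ ·│2
1│♖ ♘ ♗ ♕ ♔ ♗ ♘ ♖│1
  ─────────────────
  a b c d e f g h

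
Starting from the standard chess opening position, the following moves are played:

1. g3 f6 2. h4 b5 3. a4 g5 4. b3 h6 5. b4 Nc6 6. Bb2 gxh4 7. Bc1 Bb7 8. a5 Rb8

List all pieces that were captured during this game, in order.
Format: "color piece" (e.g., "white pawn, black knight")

Tracking captures:
  gxh4: captured white pawn

white pawn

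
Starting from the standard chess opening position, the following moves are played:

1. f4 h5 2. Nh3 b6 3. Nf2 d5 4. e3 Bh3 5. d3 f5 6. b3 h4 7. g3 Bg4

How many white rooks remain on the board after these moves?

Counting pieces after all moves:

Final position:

  a b c d e f g h
  ─────────────────
8│♜ ♞ · ♛ ♚ ♝ ♞ ♜│8
7│♟ · ♟ · ♟ · ♟ ·│7
6│· ♟ · · · · · ·│6
5│· · · ♟ · ♟ · ·│5
4│· · · · · ♙ ♝ ♟│4
3│· ♙ · ♙ ♙ · ♙ ·│3
2│♙ · ♙ · · ♘ · ♙│2
1│♖ ♘ ♗ ♕ ♔ ♗ · ♖│1
  ─────────────────
  a b c d e f g h


2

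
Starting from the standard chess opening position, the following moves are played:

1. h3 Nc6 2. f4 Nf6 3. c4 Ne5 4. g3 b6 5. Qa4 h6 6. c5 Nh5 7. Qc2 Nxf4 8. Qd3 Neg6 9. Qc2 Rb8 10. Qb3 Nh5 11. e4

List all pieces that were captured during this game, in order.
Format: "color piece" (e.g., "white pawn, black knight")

Tracking captures:
  Nxf4: captured white pawn

white pawn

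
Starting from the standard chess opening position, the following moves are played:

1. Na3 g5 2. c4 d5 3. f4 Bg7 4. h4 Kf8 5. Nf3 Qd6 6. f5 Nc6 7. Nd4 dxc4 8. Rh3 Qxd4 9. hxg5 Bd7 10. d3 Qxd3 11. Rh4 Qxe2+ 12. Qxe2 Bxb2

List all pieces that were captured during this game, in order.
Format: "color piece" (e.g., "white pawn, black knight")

Tracking captures:
  dxc4: captured white pawn
  Qxd4: captured white knight
  hxg5: captured black pawn
  Qxd3: captured white pawn
  Qxe2+: captured white pawn
  Qxe2: captured black queen
  Bxb2: captured white pawn

white pawn, white knight, black pawn, white pawn, white pawn, black queen, white pawn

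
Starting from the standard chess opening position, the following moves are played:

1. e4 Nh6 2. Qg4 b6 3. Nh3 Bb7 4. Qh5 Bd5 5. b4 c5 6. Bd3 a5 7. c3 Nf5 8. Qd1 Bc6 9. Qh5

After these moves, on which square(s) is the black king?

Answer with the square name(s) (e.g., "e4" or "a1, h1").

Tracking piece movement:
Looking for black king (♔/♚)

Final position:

  a b c d e f g h
  ─────────────────
8│♜ ♞ · ♛ ♚ ♝ · ♜│8
7│· · · ♟ ♟ ♟ ♟ ♟│7
6│· ♟ ♝ · · · · ·│6
5│♟ · ♟ · · ♞ · ♕│5
4│· ♙ · · ♙ · · ·│4
3│· · ♙ ♗ · · · ♘│3
2│♙ · · ♙ · ♙ ♙ ♙│2
1│♖ ♘ ♗ · ♔ · · ♖│1
  ─────────────────
  a b c d e f g h


e8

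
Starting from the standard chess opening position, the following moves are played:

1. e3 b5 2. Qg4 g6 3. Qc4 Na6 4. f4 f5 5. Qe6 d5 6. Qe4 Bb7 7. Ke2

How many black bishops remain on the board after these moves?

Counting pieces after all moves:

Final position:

  a b c d e f g h
  ─────────────────
8│♜ · · ♛ ♚ ♝ ♞ ♜│8
7│♟ ♝ ♟ · ♟ · · ♟│7
6│♞ · · · · · ♟ ·│6
5│· ♟ · ♟ · ♟ · ·│5
4│· · · · ♕ ♙ · ·│4
3│· · · · ♙ · · ·│3
2│♙ ♙ ♙ ♙ ♔ · ♙ ♙│2
1│♖ ♘ ♗ · · ♗ ♘ ♖│1
  ─────────────────
  a b c d e f g h


2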